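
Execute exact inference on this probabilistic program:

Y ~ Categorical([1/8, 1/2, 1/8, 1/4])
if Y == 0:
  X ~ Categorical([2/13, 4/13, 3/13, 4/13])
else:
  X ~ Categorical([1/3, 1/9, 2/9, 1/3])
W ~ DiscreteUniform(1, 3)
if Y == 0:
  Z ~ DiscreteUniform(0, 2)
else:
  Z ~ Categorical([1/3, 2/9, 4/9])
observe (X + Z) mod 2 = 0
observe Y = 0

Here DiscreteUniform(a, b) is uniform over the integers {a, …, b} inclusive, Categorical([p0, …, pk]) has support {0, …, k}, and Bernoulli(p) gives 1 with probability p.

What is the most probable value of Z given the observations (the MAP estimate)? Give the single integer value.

argmax_v P(Z = v | obs) = 1

Enumerate traces; 18 have nonzero weight after conditioning:
  (Y=0, X=0, W=1, Z=0) weight 1/468
  (Y=0, X=0, W=1, Z=2) weight 1/468
  (Y=0, X=0, W=2, Z=0) weight 1/468
  (Y=0, X=0, W=2, Z=2) weight 1/468
  (Y=0, X=0, W=3, Z=0) weight 1/468
  (Y=0, X=0, W=3, Z=2) weight 1/468
  (Y=0, X=1, W=1, Z=1) weight 1/234
  (Y=0, X=1, W=2, Z=1) weight 1/234
  … 10 more
Group by Z:
  weight(Z=0) = 5/312
  weight(Z=1) = 1/39
  weight(Z=2) = 5/312
Total weight = 5/312 + 1/39 + 5/312 = 3/52
P(Z=0 | obs) = 5/312 / 3/52 = 5/18
P(Z=1 | obs) = 1/39 / 3/52 = 4/9
P(Z=2 | obs) = 5/312 / 3/52 = 5/18
argmax = 1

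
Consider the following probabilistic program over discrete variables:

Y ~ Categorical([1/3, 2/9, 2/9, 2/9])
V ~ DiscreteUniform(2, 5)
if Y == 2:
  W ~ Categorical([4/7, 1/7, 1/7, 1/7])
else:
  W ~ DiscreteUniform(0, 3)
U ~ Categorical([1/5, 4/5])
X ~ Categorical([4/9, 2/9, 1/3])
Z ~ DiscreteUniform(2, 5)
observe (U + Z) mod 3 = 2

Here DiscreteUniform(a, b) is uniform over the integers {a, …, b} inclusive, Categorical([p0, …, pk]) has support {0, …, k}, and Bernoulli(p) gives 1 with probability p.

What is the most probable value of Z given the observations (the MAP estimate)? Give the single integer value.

argmax_v P(Z = v | obs) = 4

Enumerate traces; 576 have nonzero weight after conditioning:
  (Y=0, V=2, W=0, U=0, X=0, Z=2) weight 1/2160
  (Y=0, V=2, W=0, U=0, X=0, Z=5) weight 1/2160
  (Y=0, V=2, W=0, U=0, X=1, Z=2) weight 1/4320
  (Y=0, V=2, W=0, U=0, X=1, Z=5) weight 1/4320
  (Y=0, V=2, W=0, U=0, X=2, Z=2) weight 1/2880
  (Y=0, V=2, W=0, U=0, X=2, Z=5) weight 1/2880
  (Y=0, V=2, W=0, U=1, X=0, Z=4) weight 1/540
  (Y=0, V=2, W=0, U=1, X=1, Z=4) weight 1/1080
  … 568 more
Group by Z:
  weight(Z=2) = 1/20
  weight(Z=4) = 1/5
  weight(Z=5) = 1/20
Total weight = 1/20 + 1/5 + 1/20 = 3/10
P(Z=2 | obs) = 1/20 / 3/10 = 1/6
P(Z=4 | obs) = 1/5 / 3/10 = 2/3
P(Z=5 | obs) = 1/20 / 3/10 = 1/6
argmax = 4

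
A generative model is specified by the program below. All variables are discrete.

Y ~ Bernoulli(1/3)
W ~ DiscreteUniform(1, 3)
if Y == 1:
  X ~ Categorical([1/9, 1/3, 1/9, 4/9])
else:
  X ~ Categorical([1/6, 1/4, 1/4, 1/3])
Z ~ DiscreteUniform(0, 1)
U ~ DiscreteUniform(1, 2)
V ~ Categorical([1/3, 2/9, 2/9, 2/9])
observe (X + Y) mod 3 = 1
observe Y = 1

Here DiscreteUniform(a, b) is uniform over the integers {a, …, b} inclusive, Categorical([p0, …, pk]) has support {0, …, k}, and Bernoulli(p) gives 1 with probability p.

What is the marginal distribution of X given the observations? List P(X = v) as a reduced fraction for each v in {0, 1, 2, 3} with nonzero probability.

Enumerate traces; 96 have nonzero weight after conditioning:
  (Y=1, W=1, X=0, Z=0, U=1, V=0) weight 1/972
  (Y=1, W=1, X=0, Z=0, U=1, V=1) weight 1/1458
  (Y=1, W=1, X=0, Z=0, U=1, V=2) weight 1/1458
  (Y=1, W=1, X=0, Z=0, U=1, V=3) weight 1/1458
  (Y=1, W=1, X=0, Z=0, U=2, V=0) weight 1/972
  (Y=1, W=1, X=0, Z=0, U=2, V=1) weight 1/1458
  (Y=1, W=1, X=0, Z=0, U=2, V=2) weight 1/1458
  (Y=1, W=1, X=0, Z=0, U=2, V=3) weight 1/1458
  (Y=1, W=1, X=3, Z=0, U=1, V=0) weight 1/243
  … 87 more
Group by X:
  weight(X=0) = 1/27
  weight(X=3) = 4/27
Total weight = 1/27 + 4/27 = 5/27
P(X=0 | obs) = 1/27 / 5/27 = 1/5
P(X=3 | obs) = 4/27 / 5/27 = 4/5

P(X=0) = 1/5, P(X=3) = 4/5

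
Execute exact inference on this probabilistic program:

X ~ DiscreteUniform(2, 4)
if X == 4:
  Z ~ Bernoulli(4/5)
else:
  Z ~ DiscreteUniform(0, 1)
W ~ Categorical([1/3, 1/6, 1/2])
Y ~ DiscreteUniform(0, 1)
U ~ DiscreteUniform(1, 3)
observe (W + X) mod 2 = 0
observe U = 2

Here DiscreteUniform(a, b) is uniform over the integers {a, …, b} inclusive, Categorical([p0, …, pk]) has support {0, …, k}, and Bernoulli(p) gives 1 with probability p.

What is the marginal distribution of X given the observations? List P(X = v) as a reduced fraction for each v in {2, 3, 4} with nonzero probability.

P(X=2) = 5/11, P(X=3) = 1/11, P(X=4) = 5/11

Enumerate traces; 20 have nonzero weight after conditioning:
  (X=2, Z=0, W=0, Y=0, U=2) weight 1/108
  (X=2, Z=0, W=0, Y=1, U=2) weight 1/108
  (X=2, Z=0, W=2, Y=0, U=2) weight 1/72
  (X=2, Z=0, W=2, Y=1, U=2) weight 1/72
  (X=2, Z=1, W=0, Y=0, U=2) weight 1/108
  (X=2, Z=1, W=0, Y=1, U=2) weight 1/108
  (X=2, Z=1, W=2, Y=0, U=2) weight 1/72
  (X=2, Z=1, W=2, Y=1, U=2) weight 1/72
  (X=3, Z=0, W=1, Y=0, U=2) weight 1/216
  (X=4, Z=0, W=0, Y=0, U=2) weight 1/270
  … 10 more
Group by X:
  weight(X=2) = 5/54
  weight(X=3) = 1/54
  weight(X=4) = 5/54
Total weight = 5/54 + 1/54 + 5/54 = 11/54
P(X=2 | obs) = 5/54 / 11/54 = 5/11
P(X=3 | obs) = 1/54 / 11/54 = 1/11
P(X=4 | obs) = 5/54 / 11/54 = 5/11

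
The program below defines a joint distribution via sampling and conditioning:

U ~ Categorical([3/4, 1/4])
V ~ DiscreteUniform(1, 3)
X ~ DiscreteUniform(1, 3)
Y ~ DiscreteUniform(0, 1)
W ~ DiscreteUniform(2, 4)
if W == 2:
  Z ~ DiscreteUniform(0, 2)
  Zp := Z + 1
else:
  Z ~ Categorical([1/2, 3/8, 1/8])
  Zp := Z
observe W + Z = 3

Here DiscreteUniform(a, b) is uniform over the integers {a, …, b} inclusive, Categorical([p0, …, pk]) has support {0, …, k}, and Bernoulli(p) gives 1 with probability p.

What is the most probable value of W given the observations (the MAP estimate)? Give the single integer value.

argmax_v P(W = v | obs) = 3

Enumerate traces; 72 have nonzero weight after conditioning:
  (U=0, V=1, X=1, Y=0, W=2, Z=1) weight 1/216
  (U=0, V=1, X=1, Y=0, W=3, Z=0) weight 1/144
  (U=0, V=1, X=1, Y=1, W=2, Z=1) weight 1/216
  (U=0, V=1, X=1, Y=1, W=3, Z=0) weight 1/144
  (U=0, V=1, X=2, Y=0, W=2, Z=1) weight 1/216
  (U=0, V=1, X=2, Y=0, W=3, Z=0) weight 1/144
  (U=0, V=1, X=2, Y=1, W=2, Z=1) weight 1/216
  (U=0, V=1, X=2, Y=1, W=3, Z=0) weight 1/144
  … 64 more
Group by W:
  weight(W=2) = 1/9
  weight(W=3) = 1/6
Total weight = 1/9 + 1/6 = 5/18
P(W=2 | obs) = 1/9 / 5/18 = 2/5
P(W=3 | obs) = 1/6 / 5/18 = 3/5
argmax = 3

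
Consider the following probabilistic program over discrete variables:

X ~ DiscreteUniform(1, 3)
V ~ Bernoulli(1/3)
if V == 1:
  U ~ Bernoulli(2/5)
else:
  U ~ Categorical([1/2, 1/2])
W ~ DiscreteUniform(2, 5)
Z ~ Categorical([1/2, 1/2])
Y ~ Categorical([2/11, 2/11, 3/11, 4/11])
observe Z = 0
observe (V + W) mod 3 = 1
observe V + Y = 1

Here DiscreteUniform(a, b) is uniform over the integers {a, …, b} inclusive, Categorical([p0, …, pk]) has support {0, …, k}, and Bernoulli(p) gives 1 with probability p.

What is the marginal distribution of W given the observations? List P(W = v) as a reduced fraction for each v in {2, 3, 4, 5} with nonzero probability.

P(W=3) = 1/3, P(W=4) = 2/3

Enumerate traces; 12 have nonzero weight after conditioning:
  (X=1, V=0, U=0, W=4, Z=0, Y=1) weight 1/396
  (X=1, V=0, U=1, W=4, Z=0, Y=1) weight 1/396
  (X=1, V=1, U=0, W=3, Z=0, Y=0) weight 1/660
  (X=1, V=1, U=1, W=3, Z=0, Y=0) weight 1/990
  (X=2, V=0, U=0, W=4, Z=0, Y=1) weight 1/396
  (X=2, V=0, U=1, W=4, Z=0, Y=1) weight 1/396
  (X=2, V=1, U=0, W=3, Z=0, Y=0) weight 1/660
  (X=2, V=1, U=1, W=3, Z=0, Y=0) weight 1/990
  … 4 more
Group by W:
  weight(W=3) = 1/132
  weight(W=4) = 1/66
Total weight = 1/132 + 1/66 = 1/44
P(W=3 | obs) = 1/132 / 1/44 = 1/3
P(W=4 | obs) = 1/66 / 1/44 = 2/3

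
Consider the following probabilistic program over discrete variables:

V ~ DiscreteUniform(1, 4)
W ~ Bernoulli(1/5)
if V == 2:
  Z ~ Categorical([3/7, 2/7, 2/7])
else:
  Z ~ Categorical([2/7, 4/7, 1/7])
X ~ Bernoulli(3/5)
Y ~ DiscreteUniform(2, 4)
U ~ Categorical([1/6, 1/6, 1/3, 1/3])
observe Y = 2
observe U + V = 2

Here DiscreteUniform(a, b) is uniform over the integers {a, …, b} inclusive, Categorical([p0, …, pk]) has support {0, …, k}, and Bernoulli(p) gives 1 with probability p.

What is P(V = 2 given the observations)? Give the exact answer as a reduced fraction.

P(V = 2 | obs) = 1/2

Enumerate traces; 24 have nonzero weight after conditioning:
  (V=1, W=0, Z=0, X=0, Y=2, U=1) weight 2/1575
  (V=1, W=0, Z=0, X=1, Y=2, U=1) weight 1/525
  (V=1, W=0, Z=1, X=0, Y=2, U=1) weight 4/1575
  (V=1, W=0, Z=1, X=1, Y=2, U=1) weight 2/525
  (V=1, W=0, Z=2, X=0, Y=2, U=1) weight 1/1575
  (V=1, W=0, Z=2, X=1, Y=2, U=1) weight 1/1050
  (V=1, W=1, Z=0, X=0, Y=2, U=1) weight 1/3150
  (V=1, W=1, Z=0, X=1, Y=2, U=1) weight 1/2100
  (V=2, W=0, Z=0, X=0, Y=2, U=0) weight 1/525
  … 15 more
Group by V:
  weight(V=1) = 1/72
  weight(V=2) = 1/72
Total weight = 1/72 + 1/72 = 1/36
P(V=1 | obs) = 1/72 / 1/36 = 1/2
P(V=2 | obs) = 1/72 / 1/36 = 1/2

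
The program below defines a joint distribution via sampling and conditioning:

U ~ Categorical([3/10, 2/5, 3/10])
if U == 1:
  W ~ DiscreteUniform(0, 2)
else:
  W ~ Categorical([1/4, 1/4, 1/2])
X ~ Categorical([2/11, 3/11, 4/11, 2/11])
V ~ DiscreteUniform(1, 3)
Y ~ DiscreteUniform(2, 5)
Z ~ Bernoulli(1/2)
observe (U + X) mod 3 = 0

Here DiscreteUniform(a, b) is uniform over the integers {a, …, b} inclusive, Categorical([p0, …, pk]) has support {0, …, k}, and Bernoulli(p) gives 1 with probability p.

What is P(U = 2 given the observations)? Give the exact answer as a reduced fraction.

P(U = 2 | obs) = 9/37

Enumerate traces; 288 have nonzero weight after conditioning:
  (U=0, W=0, X=0, V=1, Y=2, Z=0) weight 1/1760
  (U=0, W=0, X=0, V=1, Y=2, Z=1) weight 1/1760
  (U=0, W=0, X=0, V=1, Y=3, Z=0) weight 1/1760
  (U=0, W=0, X=0, V=1, Y=3, Z=1) weight 1/1760
  (U=0, W=0, X=0, V=1, Y=4, Z=0) weight 1/1760
  (U=0, W=0, X=0, V=1, Y=4, Z=1) weight 1/1760
  (U=0, W=0, X=0, V=1, Y=5, Z=0) weight 1/1760
  (U=0, W=0, X=0, V=1, Y=5, Z=1) weight 1/1760
  (U=1, W=0, X=2, V=1, Y=2, Z=0) weight 1/495
  (U=2, W=0, X=1, V=1, Y=2, Z=0) weight 3/3520
  … 278 more
Group by U:
  weight(U=0) = 6/55
  weight(U=1) = 8/55
  weight(U=2) = 9/110
Total weight = 6/55 + 8/55 + 9/110 = 37/110
P(U=0 | obs) = 6/55 / 37/110 = 12/37
P(U=1 | obs) = 8/55 / 37/110 = 16/37
P(U=2 | obs) = 9/110 / 37/110 = 9/37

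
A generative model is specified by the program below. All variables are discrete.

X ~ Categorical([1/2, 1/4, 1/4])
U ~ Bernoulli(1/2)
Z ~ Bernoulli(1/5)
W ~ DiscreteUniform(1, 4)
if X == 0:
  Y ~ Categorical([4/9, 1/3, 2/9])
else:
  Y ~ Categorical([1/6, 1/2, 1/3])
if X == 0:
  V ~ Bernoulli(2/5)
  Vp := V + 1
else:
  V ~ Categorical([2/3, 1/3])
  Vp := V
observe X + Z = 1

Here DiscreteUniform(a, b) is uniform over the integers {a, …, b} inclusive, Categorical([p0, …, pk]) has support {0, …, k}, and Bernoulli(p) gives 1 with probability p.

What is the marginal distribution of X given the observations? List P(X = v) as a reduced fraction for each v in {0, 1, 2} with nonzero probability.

Enumerate traces; 96 have nonzero weight after conditioning:
  (X=0, U=0, Z=1, W=1, Y=0, V=0) weight 1/300
  (X=0, U=0, Z=1, W=1, Y=0, V=1) weight 1/450
  (X=0, U=0, Z=1, W=1, Y=1, V=0) weight 1/400
  (X=0, U=0, Z=1, W=1, Y=1, V=1) weight 1/600
  (X=0, U=0, Z=1, W=1, Y=2, V=0) weight 1/600
  (X=0, U=0, Z=1, W=1, Y=2, V=1) weight 1/900
  (X=0, U=0, Z=1, W=2, Y=0, V=0) weight 1/300
  (X=0, U=0, Z=1, W=2, Y=0, V=1) weight 1/450
  (X=1, U=0, Z=0, W=1, Y=0, V=0) weight 1/360
  … 87 more
Group by X:
  weight(X=0) = 1/10
  weight(X=1) = 1/5
Total weight = 1/10 + 1/5 = 3/10
P(X=0 | obs) = 1/10 / 3/10 = 1/3
P(X=1 | obs) = 1/5 / 3/10 = 2/3

P(X=0) = 1/3, P(X=1) = 2/3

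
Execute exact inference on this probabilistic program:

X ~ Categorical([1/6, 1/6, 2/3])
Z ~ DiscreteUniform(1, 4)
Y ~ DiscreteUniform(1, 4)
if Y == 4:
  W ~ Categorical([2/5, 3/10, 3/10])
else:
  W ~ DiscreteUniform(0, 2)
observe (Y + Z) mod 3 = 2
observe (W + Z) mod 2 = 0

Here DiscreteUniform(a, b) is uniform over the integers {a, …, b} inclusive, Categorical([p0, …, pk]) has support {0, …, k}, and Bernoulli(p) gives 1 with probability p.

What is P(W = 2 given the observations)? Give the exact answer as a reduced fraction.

P(W = 2 | obs) = 29/90

Enumerate traces; 27 have nonzero weight after conditioning:
  (X=0, Z=1, Y=1, W=1) weight 1/288
  (X=0, Z=1, Y=4, W=1) weight 1/320
  (X=0, Z=2, Y=3, W=0) weight 1/288
  (X=0, Z=2, Y=3, W=2) weight 1/288
  (X=0, Z=3, Y=2, W=1) weight 1/288
  (X=0, Z=4, Y=1, W=0) weight 1/288
  (X=0, Z=4, Y=1, W=2) weight 1/288
  (X=0, Z=4, Y=4, W=0) weight 1/240
  … 19 more
Group by W:
  weight(W=0) = 1/15
  weight(W=1) = 29/480
  weight(W=2) = 29/480
Total weight = 1/15 + 29/480 + 29/480 = 3/16
P(W=0 | obs) = 1/15 / 3/16 = 16/45
P(W=1 | obs) = 29/480 / 3/16 = 29/90
P(W=2 | obs) = 29/480 / 3/16 = 29/90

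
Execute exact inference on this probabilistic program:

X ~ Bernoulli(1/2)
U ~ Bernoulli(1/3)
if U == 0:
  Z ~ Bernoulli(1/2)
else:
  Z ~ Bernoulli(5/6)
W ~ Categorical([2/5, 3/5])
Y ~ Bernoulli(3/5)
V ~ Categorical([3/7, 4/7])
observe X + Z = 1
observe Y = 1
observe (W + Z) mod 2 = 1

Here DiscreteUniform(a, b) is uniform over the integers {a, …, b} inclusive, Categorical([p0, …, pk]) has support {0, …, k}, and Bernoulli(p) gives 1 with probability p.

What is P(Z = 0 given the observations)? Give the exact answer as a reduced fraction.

Enumerate traces; 8 have nonzero weight after conditioning:
  (X=0, U=0, Z=1, W=0, Y=1, V=0) weight 3/175
  (X=0, U=0, Z=1, W=0, Y=1, V=1) weight 4/175
  (X=0, U=1, Z=1, W=0, Y=1, V=0) weight 1/70
  (X=0, U=1, Z=1, W=0, Y=1, V=1) weight 2/105
  (X=1, U=0, Z=0, W=1, Y=1, V=0) weight 9/350
  (X=1, U=0, Z=0, W=1, Y=1, V=1) weight 6/175
  (X=1, U=1, Z=0, W=1, Y=1, V=0) weight 3/700
  (X=1, U=1, Z=0, W=1, Y=1, V=1) weight 1/175
Group by Z:
  weight(Z=0) = 7/100
  weight(Z=1) = 11/150
Total weight = 7/100 + 11/150 = 43/300
P(Z=0 | obs) = 7/100 / 43/300 = 21/43
P(Z=1 | obs) = 11/150 / 43/300 = 22/43

P(Z = 0 | obs) = 21/43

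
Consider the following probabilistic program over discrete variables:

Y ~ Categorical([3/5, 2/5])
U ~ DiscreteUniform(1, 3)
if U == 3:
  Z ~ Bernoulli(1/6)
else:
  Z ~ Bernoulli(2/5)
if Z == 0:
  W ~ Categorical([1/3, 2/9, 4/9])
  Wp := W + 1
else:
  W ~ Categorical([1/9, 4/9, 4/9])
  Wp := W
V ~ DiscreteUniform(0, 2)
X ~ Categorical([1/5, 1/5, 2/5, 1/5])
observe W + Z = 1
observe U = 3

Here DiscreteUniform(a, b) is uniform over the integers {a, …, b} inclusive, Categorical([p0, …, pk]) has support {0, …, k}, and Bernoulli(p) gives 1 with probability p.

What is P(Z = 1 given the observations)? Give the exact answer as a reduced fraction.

P(Z = 1 | obs) = 1/11

Enumerate traces; 48 have nonzero weight after conditioning:
  (Y=0, U=3, Z=0, W=1, V=0, X=0) weight 1/405
  (Y=0, U=3, Z=0, W=1, V=0, X=1) weight 1/405
  (Y=0, U=3, Z=0, W=1, V=0, X=2) weight 2/405
  (Y=0, U=3, Z=0, W=1, V=0, X=3) weight 1/405
  (Y=0, U=3, Z=0, W=1, V=1, X=0) weight 1/405
  (Y=0, U=3, Z=0, W=1, V=1, X=1) weight 1/405
  (Y=0, U=3, Z=0, W=1, V=1, X=2) weight 2/405
  (Y=0, U=3, Z=0, W=1, V=1, X=3) weight 1/405
  (Y=0, U=3, Z=1, W=0, V=0, X=0) weight 1/4050
  … 39 more
Group by Z:
  weight(Z=0) = 5/81
  weight(Z=1) = 1/162
Total weight = 5/81 + 1/162 = 11/162
P(Z=0 | obs) = 5/81 / 11/162 = 10/11
P(Z=1 | obs) = 1/162 / 11/162 = 1/11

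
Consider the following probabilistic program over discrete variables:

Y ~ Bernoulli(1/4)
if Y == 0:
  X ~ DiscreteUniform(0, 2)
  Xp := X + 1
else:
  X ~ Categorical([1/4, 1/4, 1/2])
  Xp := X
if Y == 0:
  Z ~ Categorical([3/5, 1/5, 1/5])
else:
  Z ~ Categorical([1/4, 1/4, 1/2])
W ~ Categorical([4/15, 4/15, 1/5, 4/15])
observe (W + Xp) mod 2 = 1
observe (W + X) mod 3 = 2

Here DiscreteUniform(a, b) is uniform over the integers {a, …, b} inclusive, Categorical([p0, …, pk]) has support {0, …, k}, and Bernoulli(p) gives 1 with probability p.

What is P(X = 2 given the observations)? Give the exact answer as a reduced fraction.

Enumerate traces; 12 have nonzero weight after conditioning:
  (Y=0, X=0, Z=0, W=2) weight 3/100
  (Y=0, X=0, Z=1, W=2) weight 1/100
  (Y=0, X=0, Z=2, W=2) weight 1/100
  (Y=0, X=1, Z=0, W=1) weight 1/25
  (Y=0, X=1, Z=1, W=1) weight 1/75
  (Y=0, X=1, Z=2, W=1) weight 1/75
  (Y=0, X=2, Z=0, W=0) weight 1/25
  (Y=0, X=2, Z=1, W=0) weight 1/75
  … 4 more
Group by X:
  weight(X=0) = 1/20
  weight(X=1) = 1/15
  weight(X=2) = 1/10
Total weight = 1/20 + 1/15 + 1/10 = 13/60
P(X=0 | obs) = 1/20 / 13/60 = 3/13
P(X=1 | obs) = 1/15 / 13/60 = 4/13
P(X=2 | obs) = 1/10 / 13/60 = 6/13

P(X = 2 | obs) = 6/13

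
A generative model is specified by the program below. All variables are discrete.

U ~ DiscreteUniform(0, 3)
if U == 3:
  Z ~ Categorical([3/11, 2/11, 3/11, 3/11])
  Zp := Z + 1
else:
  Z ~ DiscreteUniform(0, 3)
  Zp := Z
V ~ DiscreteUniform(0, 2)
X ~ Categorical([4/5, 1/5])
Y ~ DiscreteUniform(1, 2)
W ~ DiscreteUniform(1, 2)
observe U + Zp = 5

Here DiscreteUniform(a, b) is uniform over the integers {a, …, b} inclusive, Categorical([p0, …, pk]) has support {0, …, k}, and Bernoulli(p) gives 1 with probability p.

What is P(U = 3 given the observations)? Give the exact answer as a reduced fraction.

Enumerate traces; 48 have nonzero weight after conditioning:
  (U=2, Z=3, V=0, X=0, Y=1, W=1) weight 1/240
  (U=2, Z=3, V=0, X=0, Y=1, W=2) weight 1/240
  (U=2, Z=3, V=0, X=0, Y=2, W=1) weight 1/240
  (U=2, Z=3, V=0, X=0, Y=2, W=2) weight 1/240
  (U=2, Z=3, V=0, X=1, Y=1, W=1) weight 1/960
  (U=2, Z=3, V=0, X=1, Y=1, W=2) weight 1/960
  (U=2, Z=3, V=0, X=1, Y=2, W=1) weight 1/960
  (U=2, Z=3, V=0, X=1, Y=2, W=2) weight 1/960
  (U=3, Z=1, V=0, X=0, Y=1, W=1) weight 1/330
  … 39 more
Group by U:
  weight(U=2) = 1/16
  weight(U=3) = 1/22
Total weight = 1/16 + 1/22 = 19/176
P(U=2 | obs) = 1/16 / 19/176 = 11/19
P(U=3 | obs) = 1/22 / 19/176 = 8/19

P(U = 3 | obs) = 8/19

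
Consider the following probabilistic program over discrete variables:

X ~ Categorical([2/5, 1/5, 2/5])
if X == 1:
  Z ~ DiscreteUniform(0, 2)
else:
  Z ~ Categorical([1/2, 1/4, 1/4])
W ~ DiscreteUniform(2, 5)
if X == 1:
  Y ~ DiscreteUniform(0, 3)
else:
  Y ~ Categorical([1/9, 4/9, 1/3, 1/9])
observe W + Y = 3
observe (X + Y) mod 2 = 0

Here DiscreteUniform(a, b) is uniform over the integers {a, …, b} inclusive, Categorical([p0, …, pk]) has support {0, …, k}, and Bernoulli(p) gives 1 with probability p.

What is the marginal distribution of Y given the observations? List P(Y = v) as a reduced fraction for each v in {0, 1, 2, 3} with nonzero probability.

P(Y=0) = 16/25, P(Y=1) = 9/25

Enumerate traces; 9 have nonzero weight after conditioning:
  (X=0, Z=0, W=3, Y=0) weight 1/180
  (X=0, Z=1, W=3, Y=0) weight 1/360
  (X=0, Z=2, W=3, Y=0) weight 1/360
  (X=1, Z=0, W=2, Y=1) weight 1/240
  (X=1, Z=1, W=2, Y=1) weight 1/240
  (X=1, Z=2, W=2, Y=1) weight 1/240
  (X=2, Z=0, W=3, Y=0) weight 1/180
  (X=2, Z=1, W=3, Y=0) weight 1/360
  … 1 more
Group by Y:
  weight(Y=0) = 1/45
  weight(Y=1) = 1/80
Total weight = 1/45 + 1/80 = 5/144
P(Y=0 | obs) = 1/45 / 5/144 = 16/25
P(Y=1 | obs) = 1/80 / 5/144 = 9/25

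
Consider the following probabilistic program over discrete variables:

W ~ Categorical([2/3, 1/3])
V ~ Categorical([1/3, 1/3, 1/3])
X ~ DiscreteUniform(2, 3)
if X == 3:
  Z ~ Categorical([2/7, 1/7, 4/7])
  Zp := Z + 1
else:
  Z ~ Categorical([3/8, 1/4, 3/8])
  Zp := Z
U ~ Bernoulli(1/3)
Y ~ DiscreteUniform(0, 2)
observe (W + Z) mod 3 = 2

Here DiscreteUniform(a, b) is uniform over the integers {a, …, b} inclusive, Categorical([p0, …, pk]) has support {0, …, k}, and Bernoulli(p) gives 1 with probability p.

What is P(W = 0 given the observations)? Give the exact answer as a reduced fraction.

P(W = 0 | obs) = 53/64

Enumerate traces; 72 have nonzero weight after conditioning:
  (W=0, V=0, X=2, Z=2, U=0, Y=0) weight 1/108
  (W=0, V=0, X=2, Z=2, U=0, Y=1) weight 1/108
  (W=0, V=0, X=2, Z=2, U=0, Y=2) weight 1/108
  (W=0, V=0, X=2, Z=2, U=1, Y=0) weight 1/216
  (W=0, V=0, X=2, Z=2, U=1, Y=1) weight 1/216
  (W=0, V=0, X=2, Z=2, U=1, Y=2) weight 1/216
  (W=0, V=0, X=3, Z=2, U=0, Y=0) weight 8/567
  (W=0, V=0, X=3, Z=2, U=0, Y=1) weight 8/567
  (W=1, V=0, X=2, Z=1, U=0, Y=0) weight 1/324
  … 63 more
Group by W:
  weight(W=0) = 53/168
  weight(W=1) = 11/168
Total weight = 53/168 + 11/168 = 8/21
P(W=0 | obs) = 53/168 / 8/21 = 53/64
P(W=1 | obs) = 11/168 / 8/21 = 11/64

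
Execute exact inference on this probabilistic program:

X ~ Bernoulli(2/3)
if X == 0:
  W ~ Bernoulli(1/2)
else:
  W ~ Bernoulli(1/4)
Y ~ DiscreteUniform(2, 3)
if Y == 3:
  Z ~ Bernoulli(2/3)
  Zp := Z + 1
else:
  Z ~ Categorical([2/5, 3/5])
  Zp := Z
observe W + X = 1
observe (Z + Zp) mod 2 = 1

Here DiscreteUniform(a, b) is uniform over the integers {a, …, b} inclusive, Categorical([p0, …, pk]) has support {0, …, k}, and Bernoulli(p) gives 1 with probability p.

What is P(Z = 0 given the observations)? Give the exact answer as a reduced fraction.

Enumerate traces; 4 have nonzero weight after conditioning:
  (X=0, W=1, Y=3, Z=0) weight 1/36
  (X=0, W=1, Y=3, Z=1) weight 1/18
  (X=1, W=0, Y=3, Z=0) weight 1/12
  (X=1, W=0, Y=3, Z=1) weight 1/6
Group by Z:
  weight(Z=0) = 1/9
  weight(Z=1) = 2/9
Total weight = 1/9 + 2/9 = 1/3
P(Z=0 | obs) = 1/9 / 1/3 = 1/3
P(Z=1 | obs) = 2/9 / 1/3 = 2/3

P(Z = 0 | obs) = 1/3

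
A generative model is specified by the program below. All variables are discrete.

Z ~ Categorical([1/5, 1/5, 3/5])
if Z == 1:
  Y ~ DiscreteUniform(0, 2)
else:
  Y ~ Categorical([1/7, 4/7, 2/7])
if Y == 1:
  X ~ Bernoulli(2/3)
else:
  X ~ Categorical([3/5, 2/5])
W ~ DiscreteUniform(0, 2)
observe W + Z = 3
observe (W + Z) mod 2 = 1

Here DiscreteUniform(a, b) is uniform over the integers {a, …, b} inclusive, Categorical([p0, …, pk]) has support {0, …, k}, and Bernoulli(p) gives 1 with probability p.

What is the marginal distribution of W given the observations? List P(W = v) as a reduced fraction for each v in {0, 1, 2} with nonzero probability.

P(W=1) = 3/4, P(W=2) = 1/4

Enumerate traces; 12 have nonzero weight after conditioning:
  (Z=1, Y=0, X=0, W=2) weight 1/75
  (Z=1, Y=0, X=1, W=2) weight 2/225
  (Z=1, Y=1, X=0, W=2) weight 1/135
  (Z=1, Y=1, X=1, W=2) weight 2/135
  (Z=1, Y=2, X=0, W=2) weight 1/75
  (Z=1, Y=2, X=1, W=2) weight 2/225
  (Z=2, Y=0, X=0, W=1) weight 3/175
  (Z=2, Y=0, X=1, W=1) weight 2/175
  … 4 more
Group by W:
  weight(W=1) = 1/5
  weight(W=2) = 1/15
Total weight = 1/5 + 1/15 = 4/15
P(W=1 | obs) = 1/5 / 4/15 = 3/4
P(W=2 | obs) = 1/15 / 4/15 = 1/4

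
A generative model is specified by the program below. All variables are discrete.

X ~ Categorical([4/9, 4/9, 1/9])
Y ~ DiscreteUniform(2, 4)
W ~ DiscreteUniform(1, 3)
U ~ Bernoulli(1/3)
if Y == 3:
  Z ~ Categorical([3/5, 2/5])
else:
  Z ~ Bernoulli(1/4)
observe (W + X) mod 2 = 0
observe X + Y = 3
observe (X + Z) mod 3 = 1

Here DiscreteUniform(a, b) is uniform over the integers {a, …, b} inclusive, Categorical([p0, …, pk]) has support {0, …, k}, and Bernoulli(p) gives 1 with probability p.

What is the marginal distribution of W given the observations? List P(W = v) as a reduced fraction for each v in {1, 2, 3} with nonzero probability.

P(W=1) = 15/38, P(W=2) = 4/19, P(W=3) = 15/38

Enumerate traces; 6 have nonzero weight after conditioning:
  (X=0, Y=3, W=2, U=0, Z=1) weight 16/1215
  (X=0, Y=3, W=2, U=1, Z=1) weight 8/1215
  (X=1, Y=2, W=1, U=0, Z=0) weight 2/81
  (X=1, Y=2, W=1, U=1, Z=0) weight 1/81
  (X=1, Y=2, W=3, U=0, Z=0) weight 2/81
  (X=1, Y=2, W=3, U=1, Z=0) weight 1/81
Group by W:
  weight(W=1) = 1/27
  weight(W=2) = 8/405
  weight(W=3) = 1/27
Total weight = 1/27 + 8/405 + 1/27 = 38/405
P(W=1 | obs) = 1/27 / 38/405 = 15/38
P(W=2 | obs) = 8/405 / 38/405 = 4/19
P(W=3 | obs) = 1/27 / 38/405 = 15/38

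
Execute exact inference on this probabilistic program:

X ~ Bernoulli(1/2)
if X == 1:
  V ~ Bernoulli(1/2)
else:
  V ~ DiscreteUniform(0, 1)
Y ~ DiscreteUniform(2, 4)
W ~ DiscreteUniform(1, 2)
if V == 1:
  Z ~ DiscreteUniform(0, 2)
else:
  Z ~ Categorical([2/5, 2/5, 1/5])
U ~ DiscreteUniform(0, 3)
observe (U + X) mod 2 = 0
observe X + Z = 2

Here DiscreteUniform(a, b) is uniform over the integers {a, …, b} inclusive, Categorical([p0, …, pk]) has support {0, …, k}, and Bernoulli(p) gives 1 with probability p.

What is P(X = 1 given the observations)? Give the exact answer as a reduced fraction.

P(X = 1 | obs) = 11/19

Enumerate traces; 48 have nonzero weight after conditioning:
  (X=0, V=0, Y=2, W=1, Z=2, U=0) weight 1/480
  (X=0, V=0, Y=2, W=1, Z=2, U=2) weight 1/480
  (X=0, V=0, Y=2, W=2, Z=2, U=0) weight 1/480
  (X=0, V=0, Y=2, W=2, Z=2, U=2) weight 1/480
  (X=0, V=0, Y=3, W=1, Z=2, U=0) weight 1/480
  (X=0, V=0, Y=3, W=1, Z=2, U=2) weight 1/480
  (X=0, V=0, Y=3, W=2, Z=2, U=0) weight 1/480
  (X=0, V=0, Y=3, W=2, Z=2, U=2) weight 1/480
  (X=1, V=0, Y=2, W=1, Z=1, U=1) weight 1/240
  … 39 more
Group by X:
  weight(X=0) = 1/15
  weight(X=1) = 11/120
Total weight = 1/15 + 11/120 = 19/120
P(X=0 | obs) = 1/15 / 19/120 = 8/19
P(X=1 | obs) = 11/120 / 19/120 = 11/19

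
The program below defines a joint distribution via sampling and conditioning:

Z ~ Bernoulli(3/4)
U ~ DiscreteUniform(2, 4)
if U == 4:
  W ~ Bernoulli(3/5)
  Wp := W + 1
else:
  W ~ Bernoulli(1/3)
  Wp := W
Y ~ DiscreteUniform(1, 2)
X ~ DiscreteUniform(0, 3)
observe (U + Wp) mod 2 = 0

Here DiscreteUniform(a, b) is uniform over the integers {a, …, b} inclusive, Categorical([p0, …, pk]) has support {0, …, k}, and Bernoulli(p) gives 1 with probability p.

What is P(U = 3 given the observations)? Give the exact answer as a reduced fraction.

P(U = 3 | obs) = 5/24

Enumerate traces; 48 have nonzero weight after conditioning:
  (Z=0, U=2, W=0, Y=1, X=0) weight 1/144
  (Z=0, U=2, W=0, Y=1, X=1) weight 1/144
  (Z=0, U=2, W=0, Y=1, X=2) weight 1/144
  (Z=0, U=2, W=0, Y=1, X=3) weight 1/144
  (Z=0, U=2, W=0, Y=2, X=0) weight 1/144
  (Z=0, U=2, W=0, Y=2, X=1) weight 1/144
  (Z=0, U=2, W=0, Y=2, X=2) weight 1/144
  (Z=0, U=2, W=0, Y=2, X=3) weight 1/144
  (Z=0, U=3, W=1, Y=1, X=0) weight 1/288
  (Z=0, U=4, W=1, Y=1, X=0) weight 1/160
  … 38 more
Group by U:
  weight(U=2) = 2/9
  weight(U=3) = 1/9
  weight(U=4) = 1/5
Total weight = 2/9 + 1/9 + 1/5 = 8/15
P(U=2 | obs) = 2/9 / 8/15 = 5/12
P(U=3 | obs) = 1/9 / 8/15 = 5/24
P(U=4 | obs) = 1/5 / 8/15 = 3/8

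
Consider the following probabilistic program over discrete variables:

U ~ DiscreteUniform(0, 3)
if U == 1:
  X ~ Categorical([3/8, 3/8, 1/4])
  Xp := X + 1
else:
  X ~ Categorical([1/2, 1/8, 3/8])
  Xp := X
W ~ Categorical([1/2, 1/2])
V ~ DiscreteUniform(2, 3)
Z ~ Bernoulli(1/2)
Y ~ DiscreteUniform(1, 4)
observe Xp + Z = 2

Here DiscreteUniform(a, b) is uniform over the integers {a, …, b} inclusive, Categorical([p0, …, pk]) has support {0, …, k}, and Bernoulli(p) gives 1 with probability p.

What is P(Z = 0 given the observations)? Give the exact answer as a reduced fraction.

P(Z = 0 | obs) = 2/3

Enumerate traces; 128 have nonzero weight after conditioning:
  (U=0, X=1, W=0, V=2, Z=1, Y=1) weight 1/1024
  (U=0, X=1, W=0, V=2, Z=1, Y=2) weight 1/1024
  (U=0, X=1, W=0, V=2, Z=1, Y=3) weight 1/1024
  (U=0, X=1, W=0, V=2, Z=1, Y=4) weight 1/1024
  (U=0, X=1, W=0, V=3, Z=1, Y=1) weight 1/1024
  (U=0, X=1, W=0, V=3, Z=1, Y=2) weight 1/1024
  (U=0, X=1, W=0, V=3, Z=1, Y=3) weight 1/1024
  (U=0, X=1, W=0, V=3, Z=1, Y=4) weight 1/1024
  (U=0, X=2, W=0, V=2, Z=0, Y=1) weight 3/1024
  … 119 more
Group by Z:
  weight(Z=0) = 3/16
  weight(Z=1) = 3/32
Total weight = 3/16 + 3/32 = 9/32
P(Z=0 | obs) = 3/16 / 9/32 = 2/3
P(Z=1 | obs) = 3/32 / 9/32 = 1/3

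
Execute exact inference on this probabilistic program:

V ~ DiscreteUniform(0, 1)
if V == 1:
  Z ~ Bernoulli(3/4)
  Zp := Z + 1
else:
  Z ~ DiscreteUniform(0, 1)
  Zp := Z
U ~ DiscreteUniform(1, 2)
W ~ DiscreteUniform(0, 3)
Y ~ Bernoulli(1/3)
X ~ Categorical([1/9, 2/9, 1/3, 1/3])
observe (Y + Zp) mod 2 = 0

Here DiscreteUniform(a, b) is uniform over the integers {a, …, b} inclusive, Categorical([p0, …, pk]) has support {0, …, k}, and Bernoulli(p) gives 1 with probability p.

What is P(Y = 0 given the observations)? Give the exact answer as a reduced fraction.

Enumerate traces; 128 have nonzero weight after conditioning:
  (V=0, Z=0, U=1, W=0, Y=0, X=0) weight 1/432
  (V=0, Z=0, U=1, W=0, Y=0, X=1) weight 1/216
  (V=0, Z=0, U=1, W=0, Y=0, X=2) weight 1/144
  (V=0, Z=0, U=1, W=0, Y=0, X=3) weight 1/144
  (V=0, Z=0, U=1, W=1, Y=0, X=0) weight 1/432
  (V=0, Z=0, U=1, W=1, Y=0, X=1) weight 1/216
  (V=0, Z=0, U=1, W=1, Y=0, X=2) weight 1/144
  (V=0, Z=0, U=1, W=1, Y=0, X=3) weight 1/144
  (V=0, Z=1, U=1, W=0, Y=1, X=0) weight 1/864
  … 119 more
Group by Y:
  weight(Y=0) = 5/12
  weight(Y=1) = 1/8
Total weight = 5/12 + 1/8 = 13/24
P(Y=0 | obs) = 5/12 / 13/24 = 10/13
P(Y=1 | obs) = 1/8 / 13/24 = 3/13

P(Y = 0 | obs) = 10/13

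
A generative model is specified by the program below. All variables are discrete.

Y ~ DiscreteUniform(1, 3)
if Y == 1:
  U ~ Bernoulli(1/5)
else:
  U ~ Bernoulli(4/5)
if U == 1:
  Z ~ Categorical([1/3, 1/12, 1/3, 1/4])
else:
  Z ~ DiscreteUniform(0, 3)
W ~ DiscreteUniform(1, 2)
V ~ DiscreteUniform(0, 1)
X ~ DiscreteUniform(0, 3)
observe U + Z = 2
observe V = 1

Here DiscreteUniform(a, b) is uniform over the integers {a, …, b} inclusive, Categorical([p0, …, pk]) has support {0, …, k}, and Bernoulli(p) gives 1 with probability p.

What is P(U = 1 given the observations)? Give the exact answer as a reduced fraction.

Enumerate traces; 48 have nonzero weight after conditioning:
  (Y=1, U=0, Z=2, W=1, V=1, X=0) weight 1/240
  (Y=1, U=0, Z=2, W=1, V=1, X=1) weight 1/240
  (Y=1, U=0, Z=2, W=1, V=1, X=2) weight 1/240
  (Y=1, U=0, Z=2, W=1, V=1, X=3) weight 1/240
  (Y=1, U=0, Z=2, W=2, V=1, X=0) weight 1/240
  (Y=1, U=0, Z=2, W=2, V=1, X=1) weight 1/240
  (Y=1, U=0, Z=2, W=2, V=1, X=2) weight 1/240
  (Y=1, U=0, Z=2, W=2, V=1, X=3) weight 1/240
  (Y=1, U=1, Z=1, W=1, V=1, X=0) weight 1/2880
  … 39 more
Group by U:
  weight(U=0) = 1/20
  weight(U=1) = 1/40
Total weight = 1/20 + 1/40 = 3/40
P(U=0 | obs) = 1/20 / 3/40 = 2/3
P(U=1 | obs) = 1/40 / 3/40 = 1/3

P(U = 1 | obs) = 1/3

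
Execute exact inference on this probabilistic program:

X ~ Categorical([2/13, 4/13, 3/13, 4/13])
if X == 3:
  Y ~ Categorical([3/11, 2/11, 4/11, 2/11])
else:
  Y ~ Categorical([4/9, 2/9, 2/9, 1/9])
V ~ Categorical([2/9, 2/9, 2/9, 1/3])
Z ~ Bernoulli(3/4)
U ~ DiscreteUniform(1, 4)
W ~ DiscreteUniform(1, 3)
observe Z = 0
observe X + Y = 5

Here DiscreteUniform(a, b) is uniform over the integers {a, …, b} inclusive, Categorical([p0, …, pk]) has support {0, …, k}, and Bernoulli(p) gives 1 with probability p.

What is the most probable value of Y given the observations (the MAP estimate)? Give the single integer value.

argmax_v P(Y = v | obs) = 2

Enumerate traces; 96 have nonzero weight after conditioning:
  (X=2, Y=3, V=0, Z=0, U=1, W=1) weight 1/8424
  (X=2, Y=3, V=0, Z=0, U=1, W=2) weight 1/8424
  (X=2, Y=3, V=0, Z=0, U=1, W=3) weight 1/8424
  (X=2, Y=3, V=0, Z=0, U=2, W=1) weight 1/8424
  (X=2, Y=3, V=0, Z=0, U=2, W=2) weight 1/8424
  (X=2, Y=3, V=0, Z=0, U=2, W=3) weight 1/8424
  (X=2, Y=3, V=0, Z=0, U=3, W=1) weight 1/8424
  (X=2, Y=3, V=0, Z=0, U=3, W=2) weight 1/8424
  (X=3, Y=2, V=0, Z=0, U=1, W=1) weight 2/3861
  … 87 more
Group by Y:
  weight(Y=2) = 4/143
  weight(Y=3) = 1/156
Total weight = 4/143 + 1/156 = 59/1716
P(Y=2 | obs) = 4/143 / 59/1716 = 48/59
P(Y=3 | obs) = 1/156 / 59/1716 = 11/59
argmax = 2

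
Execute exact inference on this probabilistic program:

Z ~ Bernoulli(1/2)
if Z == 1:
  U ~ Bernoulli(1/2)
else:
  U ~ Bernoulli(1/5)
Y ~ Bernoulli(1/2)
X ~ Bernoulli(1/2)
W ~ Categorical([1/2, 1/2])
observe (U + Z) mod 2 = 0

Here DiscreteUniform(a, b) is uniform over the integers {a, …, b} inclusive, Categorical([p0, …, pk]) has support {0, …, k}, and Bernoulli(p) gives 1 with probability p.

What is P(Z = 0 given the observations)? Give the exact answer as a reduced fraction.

Enumerate traces; 16 have nonzero weight after conditioning:
  (Z=0, U=0, Y=0, X=0, W=0) weight 1/20
  (Z=0, U=0, Y=0, X=0, W=1) weight 1/20
  (Z=0, U=0, Y=0, X=1, W=0) weight 1/20
  (Z=0, U=0, Y=0, X=1, W=1) weight 1/20
  (Z=0, U=0, Y=1, X=0, W=0) weight 1/20
  (Z=0, U=0, Y=1, X=0, W=1) weight 1/20
  (Z=0, U=0, Y=1, X=1, W=0) weight 1/20
  (Z=0, U=0, Y=1, X=1, W=1) weight 1/20
  (Z=1, U=1, Y=0, X=0, W=0) weight 1/32
  … 7 more
Group by Z:
  weight(Z=0) = 2/5
  weight(Z=1) = 1/4
Total weight = 2/5 + 1/4 = 13/20
P(Z=0 | obs) = 2/5 / 13/20 = 8/13
P(Z=1 | obs) = 1/4 / 13/20 = 5/13

P(Z = 0 | obs) = 8/13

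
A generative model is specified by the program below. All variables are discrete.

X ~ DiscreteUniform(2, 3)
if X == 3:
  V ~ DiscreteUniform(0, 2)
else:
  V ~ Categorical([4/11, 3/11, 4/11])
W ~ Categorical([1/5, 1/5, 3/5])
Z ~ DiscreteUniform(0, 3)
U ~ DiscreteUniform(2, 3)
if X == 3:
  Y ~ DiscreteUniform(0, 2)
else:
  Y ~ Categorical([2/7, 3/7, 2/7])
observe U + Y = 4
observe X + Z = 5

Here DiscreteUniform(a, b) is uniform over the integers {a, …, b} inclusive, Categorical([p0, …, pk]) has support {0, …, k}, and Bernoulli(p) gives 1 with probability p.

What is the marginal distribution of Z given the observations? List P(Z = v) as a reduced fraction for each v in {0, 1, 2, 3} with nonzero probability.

P(Z=2) = 14/29, P(Z=3) = 15/29

Enumerate traces; 36 have nonzero weight after conditioning:
  (X=2, V=0, W=0, Z=3, U=2, Y=2) weight 1/770
  (X=2, V=0, W=0, Z=3, U=3, Y=1) weight 3/1540
  (X=2, V=0, W=1, Z=3, U=2, Y=2) weight 1/770
  (X=2, V=0, W=1, Z=3, U=3, Y=1) weight 3/1540
  (X=2, V=0, W=2, Z=3, U=2, Y=2) weight 3/770
  (X=2, V=0, W=2, Z=3, U=3, Y=1) weight 9/1540
  (X=2, V=1, W=0, Z=3, U=2, Y=2) weight 3/3080
  (X=2, V=1, W=0, Z=3, U=3, Y=1) weight 9/6160
  (X=3, V=0, W=0, Z=2, U=2, Y=2) weight 1/720
  … 27 more
Group by Z:
  weight(Z=2) = 1/24
  weight(Z=3) = 5/112
Total weight = 1/24 + 5/112 = 29/336
P(Z=2 | obs) = 1/24 / 29/336 = 14/29
P(Z=3 | obs) = 5/112 / 29/336 = 15/29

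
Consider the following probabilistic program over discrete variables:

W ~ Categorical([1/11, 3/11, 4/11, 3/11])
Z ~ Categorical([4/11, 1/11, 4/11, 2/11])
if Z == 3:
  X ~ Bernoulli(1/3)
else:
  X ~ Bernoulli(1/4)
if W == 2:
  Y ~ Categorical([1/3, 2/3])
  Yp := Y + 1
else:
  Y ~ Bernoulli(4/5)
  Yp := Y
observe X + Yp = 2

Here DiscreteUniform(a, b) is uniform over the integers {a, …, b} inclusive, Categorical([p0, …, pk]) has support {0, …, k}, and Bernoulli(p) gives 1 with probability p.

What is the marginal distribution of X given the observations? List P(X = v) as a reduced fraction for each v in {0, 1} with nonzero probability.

P(X=0) = 97/188, P(X=1) = 91/188

Enumerate traces; 20 have nonzero weight after conditioning:
  (W=0, Z=0, X=1, Y=1) weight 4/605
  (W=0, Z=1, X=1, Y=1) weight 1/605
  (W=0, Z=2, X=1, Y=1) weight 4/605
  (W=0, Z=3, X=1, Y=1) weight 8/1815
  (W=1, Z=0, X=1, Y=1) weight 12/605
  (W=1, Z=1, X=1, Y=1) weight 3/605
  (W=1, Z=2, X=1, Y=1) weight 12/605
  (W=1, Z=3, X=1, Y=1) weight 8/605
  (W=2, Z=0, X=0, Y=1) weight 8/121
  … 11 more
Group by X:
  weight(X=0) = 194/1089
  weight(X=1) = 182/1089
Total weight = 194/1089 + 182/1089 = 376/1089
P(X=0 | obs) = 194/1089 / 376/1089 = 97/188
P(X=1 | obs) = 182/1089 / 376/1089 = 91/188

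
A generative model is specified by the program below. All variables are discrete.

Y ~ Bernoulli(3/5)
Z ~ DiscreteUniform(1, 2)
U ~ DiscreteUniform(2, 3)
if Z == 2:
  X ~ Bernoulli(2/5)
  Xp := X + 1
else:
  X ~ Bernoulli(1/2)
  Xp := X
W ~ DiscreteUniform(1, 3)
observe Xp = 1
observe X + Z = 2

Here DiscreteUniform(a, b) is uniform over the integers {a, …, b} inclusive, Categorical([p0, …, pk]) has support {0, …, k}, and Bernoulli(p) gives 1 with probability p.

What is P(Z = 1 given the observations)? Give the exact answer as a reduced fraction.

P(Z = 1 | obs) = 5/11

Enumerate traces; 24 have nonzero weight after conditioning:
  (Y=0, Z=1, U=2, X=1, W=1) weight 1/60
  (Y=0, Z=1, U=2, X=1, W=2) weight 1/60
  (Y=0, Z=1, U=2, X=1, W=3) weight 1/60
  (Y=0, Z=1, U=3, X=1, W=1) weight 1/60
  (Y=0, Z=1, U=3, X=1, W=2) weight 1/60
  (Y=0, Z=1, U=3, X=1, W=3) weight 1/60
  (Y=0, Z=2, U=2, X=0, W=1) weight 1/50
  (Y=0, Z=2, U=2, X=0, W=2) weight 1/50
  … 16 more
Group by Z:
  weight(Z=1) = 1/4
  weight(Z=2) = 3/10
Total weight = 1/4 + 3/10 = 11/20
P(Z=1 | obs) = 1/4 / 11/20 = 5/11
P(Z=2 | obs) = 3/10 / 11/20 = 6/11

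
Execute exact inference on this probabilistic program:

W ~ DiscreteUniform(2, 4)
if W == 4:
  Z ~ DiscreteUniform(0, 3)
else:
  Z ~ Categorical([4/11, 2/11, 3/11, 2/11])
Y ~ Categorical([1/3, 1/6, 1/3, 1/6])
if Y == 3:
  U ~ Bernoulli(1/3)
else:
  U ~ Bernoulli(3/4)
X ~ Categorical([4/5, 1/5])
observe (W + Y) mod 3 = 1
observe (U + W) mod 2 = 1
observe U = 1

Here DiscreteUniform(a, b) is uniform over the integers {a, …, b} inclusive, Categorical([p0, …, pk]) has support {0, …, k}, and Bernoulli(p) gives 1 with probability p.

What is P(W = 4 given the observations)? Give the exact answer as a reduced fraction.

Enumerate traces; 24 have nonzero weight after conditioning:
  (W=2, Z=0, Y=2, U=1, X=0) weight 4/165
  (W=2, Z=0, Y=2, U=1, X=1) weight 1/165
  (W=2, Z=1, Y=2, U=1, X=0) weight 2/165
  (W=2, Z=1, Y=2, U=1, X=1) weight 1/330
  (W=2, Z=2, Y=2, U=1, X=0) weight 1/55
  (W=2, Z=2, Y=2, U=1, X=1) weight 1/220
  (W=2, Z=3, Y=2, U=1, X=0) weight 2/165
  (W=2, Z=3, Y=2, U=1, X=1) weight 1/330
  (W=4, Z=0, Y=0, U=1, X=0) weight 1/60
  … 15 more
Group by W:
  weight(W=2) = 1/12
  weight(W=4) = 11/108
Total weight = 1/12 + 11/108 = 5/27
P(W=2 | obs) = 1/12 / 5/27 = 9/20
P(W=4 | obs) = 11/108 / 5/27 = 11/20

P(W = 4 | obs) = 11/20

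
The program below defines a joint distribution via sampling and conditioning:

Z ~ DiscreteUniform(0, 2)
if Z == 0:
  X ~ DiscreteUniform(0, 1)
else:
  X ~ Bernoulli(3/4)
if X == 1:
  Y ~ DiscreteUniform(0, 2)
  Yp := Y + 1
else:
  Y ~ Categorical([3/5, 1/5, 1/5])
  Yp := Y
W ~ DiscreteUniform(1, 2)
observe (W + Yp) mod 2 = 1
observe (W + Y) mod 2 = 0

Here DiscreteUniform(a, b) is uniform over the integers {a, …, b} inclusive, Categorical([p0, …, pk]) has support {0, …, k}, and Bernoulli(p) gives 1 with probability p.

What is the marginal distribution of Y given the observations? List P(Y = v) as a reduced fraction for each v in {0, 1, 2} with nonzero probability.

P(Y=0) = 1/3, P(Y=1) = 1/3, P(Y=2) = 1/3

Enumerate traces; 9 have nonzero weight after conditioning:
  (Z=0, X=1, Y=0, W=2) weight 1/36
  (Z=0, X=1, Y=1, W=1) weight 1/36
  (Z=0, X=1, Y=2, W=2) weight 1/36
  (Z=1, X=1, Y=0, W=2) weight 1/24
  (Z=1, X=1, Y=1, W=1) weight 1/24
  (Z=1, X=1, Y=2, W=2) weight 1/24
  (Z=2, X=1, Y=0, W=2) weight 1/24
  (Z=2, X=1, Y=1, W=1) weight 1/24
  … 1 more
Group by Y:
  weight(Y=0) = 1/9
  weight(Y=1) = 1/9
  weight(Y=2) = 1/9
Total weight = 1/9 + 1/9 + 1/9 = 1/3
P(Y=0 | obs) = 1/9 / 1/3 = 1/3
P(Y=1 | obs) = 1/9 / 1/3 = 1/3
P(Y=2 | obs) = 1/9 / 1/3 = 1/3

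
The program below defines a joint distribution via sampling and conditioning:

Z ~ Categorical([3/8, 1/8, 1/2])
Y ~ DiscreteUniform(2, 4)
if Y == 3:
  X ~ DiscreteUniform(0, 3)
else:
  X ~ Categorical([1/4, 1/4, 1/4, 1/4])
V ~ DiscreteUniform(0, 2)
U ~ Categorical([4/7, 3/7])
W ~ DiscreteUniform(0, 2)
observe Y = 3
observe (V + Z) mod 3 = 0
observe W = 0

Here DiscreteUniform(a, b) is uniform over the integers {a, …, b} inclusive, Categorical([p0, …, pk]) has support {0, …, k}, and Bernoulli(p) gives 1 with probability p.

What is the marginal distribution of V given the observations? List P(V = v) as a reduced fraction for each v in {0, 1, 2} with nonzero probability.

P(V=0) = 3/8, P(V=1) = 1/2, P(V=2) = 1/8

Enumerate traces; 24 have nonzero weight after conditioning:
  (Z=0, Y=3, X=0, V=0, U=0, W=0) weight 1/504
  (Z=0, Y=3, X=0, V=0, U=1, W=0) weight 1/672
  (Z=0, Y=3, X=1, V=0, U=0, W=0) weight 1/504
  (Z=0, Y=3, X=1, V=0, U=1, W=0) weight 1/672
  (Z=0, Y=3, X=2, V=0, U=0, W=0) weight 1/504
  (Z=0, Y=3, X=2, V=0, U=1, W=0) weight 1/672
  (Z=0, Y=3, X=3, V=0, U=0, W=0) weight 1/504
  (Z=0, Y=3, X=3, V=0, U=1, W=0) weight 1/672
  (Z=1, Y=3, X=0, V=2, U=0, W=0) weight 1/1512
  (Z=2, Y=3, X=0, V=1, U=0, W=0) weight 1/378
  … 14 more
Group by V:
  weight(V=0) = 1/72
  weight(V=1) = 1/54
  weight(V=2) = 1/216
Total weight = 1/72 + 1/54 + 1/216 = 1/27
P(V=0 | obs) = 1/72 / 1/27 = 3/8
P(V=1 | obs) = 1/54 / 1/27 = 1/2
P(V=2 | obs) = 1/216 / 1/27 = 1/8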